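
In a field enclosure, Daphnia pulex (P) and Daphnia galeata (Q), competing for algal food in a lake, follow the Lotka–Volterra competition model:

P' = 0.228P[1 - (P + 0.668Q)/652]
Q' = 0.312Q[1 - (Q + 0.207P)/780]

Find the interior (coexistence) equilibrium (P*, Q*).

P* ≈ 152, Q* ≈ 749

Setting both brackets to zero gives the nullclines P + 0.668Q = 652 and 0.207P + Q = 780.
Substituting Q = 780 - 0.207P into the first: P(1 - 0.668·0.207) = 652 - 0.668·780.
So P* = 131/0.862 = 152, and then Q* = 780 - 0.207·152 = 749.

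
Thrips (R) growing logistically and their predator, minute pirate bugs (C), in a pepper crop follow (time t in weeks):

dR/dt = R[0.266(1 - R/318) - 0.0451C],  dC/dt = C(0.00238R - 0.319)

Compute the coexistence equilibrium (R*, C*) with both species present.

R* ≈ 134, C* ≈ 3.41

From dC/dt = 0 with C > 0: 0.00238R* = 0.319, so R* = 134.
Substitute into dR/dt = 0: 0.266(1 - 134/318) = 0.0451C*.
The bracket is 0.579, giving C* = 0.154/0.0451 = 3.41.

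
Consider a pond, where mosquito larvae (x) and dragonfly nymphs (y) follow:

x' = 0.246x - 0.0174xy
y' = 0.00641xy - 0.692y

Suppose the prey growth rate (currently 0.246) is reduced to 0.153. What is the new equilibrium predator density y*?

y* ≈ 8.79

At the interior fixed point, setting dx/dt = 0 with x > 0 fixes y* = (prey growth rate)/(xy coefficient) — independent of the other coefficients.
With the change, y* = 0.153/0.0174 = 8.79; it falls from 14.1.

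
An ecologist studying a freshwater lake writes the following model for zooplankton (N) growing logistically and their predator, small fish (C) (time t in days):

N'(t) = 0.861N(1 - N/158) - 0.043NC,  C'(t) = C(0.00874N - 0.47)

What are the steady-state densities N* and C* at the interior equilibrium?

N* ≈ 53.8, C* ≈ 13.2

From dC/dt = 0 with C > 0: 0.00874N* = 0.47, so N* = 53.8.
Substitute into dN/dt = 0: 0.861(1 - 53.8/158) = 0.043C*.
The bracket is 0.66, giving C* = 0.568/0.043 = 13.2.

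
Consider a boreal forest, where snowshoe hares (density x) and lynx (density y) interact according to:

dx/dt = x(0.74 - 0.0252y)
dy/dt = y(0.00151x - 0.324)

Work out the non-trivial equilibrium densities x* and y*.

Set dy/dt = 0 with y > 0: 0.00151x - 0.324 = 0, so x* = 0.324/0.00151 = 215.
Set dx/dt = 0 with x > 0: 0.74 - 0.0252y = 0, so y* = 0.74/0.0252 = 29.4.

x* ≈ 215, y* ≈ 29.4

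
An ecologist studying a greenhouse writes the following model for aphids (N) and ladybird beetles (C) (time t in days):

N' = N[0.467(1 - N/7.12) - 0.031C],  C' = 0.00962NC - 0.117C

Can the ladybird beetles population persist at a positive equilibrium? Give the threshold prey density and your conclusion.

Threshold N = 12.2; K < 12.2, so no, the predator goes extinct.

The predator equation gives dC/dt > 0 only when N > 0.117/0.00962 = 12.2.
Without the predator, N → K = 7.12. Since 7.12 < 12.2, the predator cannot invade.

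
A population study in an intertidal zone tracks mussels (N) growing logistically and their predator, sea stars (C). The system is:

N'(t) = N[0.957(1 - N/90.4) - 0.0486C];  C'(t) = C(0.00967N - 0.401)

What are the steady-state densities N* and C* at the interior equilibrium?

From dC/dt = 0 with C > 0: 0.00967N* = 0.401, so N* = 41.5.
Substitute into dN/dt = 0: 0.957(1 - 41.5/90.4) = 0.0486C*.
The bracket is 0.541, giving C* = 0.518/0.0486 = 10.7.

N* ≈ 41.5, C* ≈ 10.7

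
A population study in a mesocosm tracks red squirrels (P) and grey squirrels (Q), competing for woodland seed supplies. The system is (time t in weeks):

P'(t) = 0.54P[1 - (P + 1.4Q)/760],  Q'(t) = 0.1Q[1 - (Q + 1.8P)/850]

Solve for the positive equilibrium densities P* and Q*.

Setting both brackets to zero gives the nullclines P + 1.4Q = 760 and 1.8P + Q = 850.
Substituting Q = 850 - 1.8P into the first: P(1 - 1.4·1.8) = 760 - 1.4·850.
So P* = -430/-1.52 = 283, and then Q* = 850 - 1.8·283 = 341.

P* ≈ 283, Q* ≈ 341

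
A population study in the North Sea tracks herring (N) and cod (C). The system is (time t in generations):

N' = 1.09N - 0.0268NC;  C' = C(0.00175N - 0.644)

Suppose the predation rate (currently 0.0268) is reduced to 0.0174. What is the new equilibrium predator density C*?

At the interior fixed point, setting dN/dt = 0 with N > 0 fixes C* = (prey growth rate)/(NC coefficient) — independent of the other coefficients.
With the change, C* = 1.09/0.0174 = 62.6; it rises from 40.7.

C* ≈ 62.6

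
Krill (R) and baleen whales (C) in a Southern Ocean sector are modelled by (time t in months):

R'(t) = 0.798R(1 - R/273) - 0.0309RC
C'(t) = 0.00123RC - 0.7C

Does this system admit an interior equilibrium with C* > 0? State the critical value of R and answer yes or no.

The predator equation gives dC/dt > 0 only when R > 0.7/0.00123 = 569.
Without the predator, R → K = 273. Since 273 < 569, the predator cannot invade.

Threshold R = 569; K < 569, so no, the predator goes extinct.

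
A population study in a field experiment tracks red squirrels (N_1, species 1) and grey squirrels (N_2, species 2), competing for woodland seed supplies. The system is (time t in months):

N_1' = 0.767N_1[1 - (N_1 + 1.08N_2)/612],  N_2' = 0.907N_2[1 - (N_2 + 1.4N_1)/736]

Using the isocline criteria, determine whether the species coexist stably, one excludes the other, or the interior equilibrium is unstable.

unstable coexistence (outcome depends on initial conditions)

Compare the nullcline intercepts: K1/α12 = 612/1.08 = 567 < K2 = 736; K2/α21 = 736/1.4 = 526 < K1 = 612.
Since both are reversed, neither can invade when rare; the interior point is a saddle.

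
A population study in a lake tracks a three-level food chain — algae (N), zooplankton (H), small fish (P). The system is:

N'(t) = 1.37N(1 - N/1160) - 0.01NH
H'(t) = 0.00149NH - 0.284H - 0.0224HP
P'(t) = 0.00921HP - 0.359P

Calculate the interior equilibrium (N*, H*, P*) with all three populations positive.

N* ≈ 830, H* ≈ 39, P* ≈ 42.5

From dP/dt = 0: 0.00921H* = 0.359, so H* = 39.
From dN/dt = 0: 1.37(1 - N*/1160) = 0.01·39, giving N* = 1160·(1 - 0.285) = 830.
From dH/dt = 0: 0.00149·830 - 0.284 = 0.0224P*, so P* = 0.953/0.0224 = 42.5.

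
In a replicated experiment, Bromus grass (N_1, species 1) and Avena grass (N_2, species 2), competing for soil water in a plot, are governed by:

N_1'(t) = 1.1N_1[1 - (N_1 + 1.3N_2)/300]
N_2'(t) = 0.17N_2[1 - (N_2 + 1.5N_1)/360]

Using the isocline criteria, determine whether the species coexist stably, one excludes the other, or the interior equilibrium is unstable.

Compare the nullcline intercepts: K1/α12 = 300/1.3 = 231 < K2 = 360; K2/α21 = 360/1.5 = 240 < K1 = 300.
Since both are reversed, neither can invade when rare; the interior point is a saddle.

unstable coexistence (outcome depends on initial conditions)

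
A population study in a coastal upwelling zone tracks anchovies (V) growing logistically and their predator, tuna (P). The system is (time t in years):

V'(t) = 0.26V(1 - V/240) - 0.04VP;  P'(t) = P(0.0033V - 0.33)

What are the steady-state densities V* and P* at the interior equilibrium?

V* ≈ 100, P* ≈ 3.79

From dP/dt = 0 with P > 0: 0.0033V* = 0.33, so V* = 100.
Substitute into dV/dt = 0: 0.26(1 - 100/240) = 0.04P*.
The bracket is 0.583, giving P* = 0.152/0.04 = 3.79.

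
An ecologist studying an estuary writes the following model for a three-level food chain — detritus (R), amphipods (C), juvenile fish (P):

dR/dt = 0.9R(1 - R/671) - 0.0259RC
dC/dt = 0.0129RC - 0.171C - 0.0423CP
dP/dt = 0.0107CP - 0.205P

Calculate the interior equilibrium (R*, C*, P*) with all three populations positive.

R* ≈ 301, C* ≈ 19.2, P* ≈ 87.8

From dP/dt = 0: 0.0107C* = 0.205, so C* = 19.2.
From dR/dt = 0: 0.9(1 - R*/671) = 0.0259·19.2, giving R* = 671·(1 - 0.551) = 301.
From dC/dt = 0: 0.0129·301 - 0.171 = 0.0423P*, so P* = 3.71/0.0423 = 87.8.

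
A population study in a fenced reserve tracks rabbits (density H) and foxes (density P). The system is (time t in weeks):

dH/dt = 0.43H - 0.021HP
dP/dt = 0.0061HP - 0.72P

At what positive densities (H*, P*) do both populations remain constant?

Set dP/dt = 0 with P > 0: 0.0061H - 0.72 = 0, so H* = 0.72/0.0061 = 118.
Set dH/dt = 0 with H > 0: 0.43 - 0.021P = 0, so P* = 0.43/0.021 = 20.5.

H* ≈ 118, P* ≈ 20.5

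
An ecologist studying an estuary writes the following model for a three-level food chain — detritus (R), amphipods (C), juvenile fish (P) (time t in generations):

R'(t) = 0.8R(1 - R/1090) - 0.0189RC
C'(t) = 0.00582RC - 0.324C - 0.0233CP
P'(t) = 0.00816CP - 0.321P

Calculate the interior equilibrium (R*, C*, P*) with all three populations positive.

R* ≈ 77, C* ≈ 39.3, P* ≈ 5.33

From dP/dt = 0: 0.00816C* = 0.321, so C* = 39.3.
From dR/dt = 0: 0.8(1 - R*/1090) = 0.0189·39.3, giving R* = 1090·(1 - 0.929) = 77.
From dC/dt = 0: 0.00582·77 - 0.324 = 0.0233P*, so P* = 0.124/0.0233 = 5.33.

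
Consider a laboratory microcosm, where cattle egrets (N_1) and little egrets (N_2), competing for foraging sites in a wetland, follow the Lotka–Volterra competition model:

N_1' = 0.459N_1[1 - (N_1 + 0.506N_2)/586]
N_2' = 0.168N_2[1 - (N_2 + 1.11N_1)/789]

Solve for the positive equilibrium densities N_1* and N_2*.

N_1* ≈ 426, N_2* ≈ 316

Setting both brackets to zero gives the nullclines N_1 + 0.506N_2 = 586 and 1.11N_1 + N_2 = 789.
Substituting N_2 = 789 - 1.11N_1 into the first: N_1(1 - 0.506·1.11) = 586 - 0.506·789.
So N_1* = 187/0.438 = 426, and then N_2* = 789 - 1.11·426 = 316.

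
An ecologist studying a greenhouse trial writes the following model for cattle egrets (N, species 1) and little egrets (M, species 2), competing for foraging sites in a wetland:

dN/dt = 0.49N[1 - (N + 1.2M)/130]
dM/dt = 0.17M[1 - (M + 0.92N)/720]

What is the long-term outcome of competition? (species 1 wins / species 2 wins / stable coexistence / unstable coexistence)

species 2 excludes species 1

Compare the nullcline intercepts: K1/α12 = 130/1.2 = 108 < K2 = 720; K2/α21 = 720/0.92 = 783 > K1 = 130.
Since the inequalities point opposite ways, species 2 can invade but species 1 cannot.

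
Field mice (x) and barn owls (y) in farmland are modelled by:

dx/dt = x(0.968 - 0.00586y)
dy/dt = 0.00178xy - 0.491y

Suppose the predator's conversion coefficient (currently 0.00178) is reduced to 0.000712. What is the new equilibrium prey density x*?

x* ≈ 690

At the interior fixed point, setting dy/dt = 0 with y > 0 fixes x* = (predator death rate)/(xy coefficient) — independent of the other coefficients.
With the change, x* = 0.491/0.000712 = 690; it rises from 276.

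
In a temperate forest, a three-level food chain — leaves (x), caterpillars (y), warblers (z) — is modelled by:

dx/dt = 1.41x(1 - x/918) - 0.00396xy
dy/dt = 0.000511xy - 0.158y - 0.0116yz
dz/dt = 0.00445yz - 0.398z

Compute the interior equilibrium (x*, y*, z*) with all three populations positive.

x* ≈ 687, y* ≈ 89.4, z* ≈ 16.7

From dz/dt = 0: 0.00445y* = 0.398, so y* = 89.4.
From dx/dt = 0: 1.41(1 - x*/918) = 0.00396·89.4, giving x* = 918·(1 - 0.251) = 687.
From dy/dt = 0: 0.000511·687 - 0.158 = 0.0116z*, so z* = 0.193/0.0116 = 16.7.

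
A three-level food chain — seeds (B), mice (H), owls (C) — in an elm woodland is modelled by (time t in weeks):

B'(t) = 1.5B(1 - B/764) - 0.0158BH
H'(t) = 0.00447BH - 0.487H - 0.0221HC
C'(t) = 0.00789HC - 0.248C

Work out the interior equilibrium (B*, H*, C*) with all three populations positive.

From dC/dt = 0: 0.00789H* = 0.248, so H* = 31.4.
From dB/dt = 0: 1.5(1 - B*/764) = 0.0158·31.4, giving B* = 764·(1 - 0.331) = 511.
From dH/dt = 0: 0.00447·511 - 0.487 = 0.0221C*, so C* = 1.8/0.0221 = 81.3.

B* ≈ 511, H* ≈ 31.4, C* ≈ 81.3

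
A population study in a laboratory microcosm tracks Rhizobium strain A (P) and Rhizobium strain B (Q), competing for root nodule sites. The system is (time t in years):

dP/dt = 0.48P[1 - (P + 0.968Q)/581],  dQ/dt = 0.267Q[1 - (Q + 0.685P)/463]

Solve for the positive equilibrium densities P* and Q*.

Setting both brackets to zero gives the nullclines P + 0.968Q = 581 and 0.685P + Q = 463.
Substituting Q = 463 - 0.685P into the first: P(1 - 0.968·0.685) = 581 - 0.968·463.
So P* = 133/0.337 = 394, and then Q* = 463 - 0.685·394 = 193.

P* ≈ 394, Q* ≈ 193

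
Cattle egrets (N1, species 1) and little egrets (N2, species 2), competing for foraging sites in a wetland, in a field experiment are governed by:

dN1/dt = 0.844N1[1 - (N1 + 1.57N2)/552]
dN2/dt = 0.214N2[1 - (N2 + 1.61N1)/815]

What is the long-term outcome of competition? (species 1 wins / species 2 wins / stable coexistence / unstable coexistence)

Compare the nullcline intercepts: K1/α12 = 552/1.57 = 352 < K2 = 815; K2/α21 = 815/1.61 = 506 < K1 = 552.
Since both are reversed, neither can invade when rare; the interior point is a saddle.

unstable coexistence (outcome depends on initial conditions)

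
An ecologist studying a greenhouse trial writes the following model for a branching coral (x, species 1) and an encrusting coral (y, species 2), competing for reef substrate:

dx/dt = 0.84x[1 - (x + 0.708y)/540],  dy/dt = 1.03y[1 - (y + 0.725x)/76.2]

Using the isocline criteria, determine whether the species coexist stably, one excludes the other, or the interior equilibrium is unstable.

species 1 excludes species 2

Compare the nullcline intercepts: K1/α12 = 540/0.708 = 763 > K2 = 76.2; K2/α21 = 76.2/0.725 = 105 < K1 = 540.
Since the inequalities point opposite ways, species 1 can invade but species 2 cannot.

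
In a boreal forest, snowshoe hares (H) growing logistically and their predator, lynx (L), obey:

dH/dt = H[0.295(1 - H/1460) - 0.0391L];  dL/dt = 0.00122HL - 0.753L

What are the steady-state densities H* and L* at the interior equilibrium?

H* ≈ 617, L* ≈ 4.36

From dL/dt = 0 with L > 0: 0.00122H* = 0.753, so H* = 617.
Substitute into dH/dt = 0: 0.295(1 - 617/1460) = 0.0391L*.
The bracket is 0.577, giving L* = 0.17/0.0391 = 4.36.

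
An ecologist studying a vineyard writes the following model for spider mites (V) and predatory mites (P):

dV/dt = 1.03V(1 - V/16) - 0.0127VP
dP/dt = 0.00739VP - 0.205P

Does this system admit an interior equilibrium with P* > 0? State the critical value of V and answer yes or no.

The predator equation gives dP/dt > 0 only when V > 0.205/0.00739 = 27.7.
Without the predator, V → K = 16. Since 16 < 27.7, the predator cannot invade.

Threshold V = 27.7; K < 27.7, so no, the predator goes extinct.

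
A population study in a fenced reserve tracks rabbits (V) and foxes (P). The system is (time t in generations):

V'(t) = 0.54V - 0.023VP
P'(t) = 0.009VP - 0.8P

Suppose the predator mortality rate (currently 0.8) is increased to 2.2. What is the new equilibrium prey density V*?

V* ≈ 244

At the interior fixed point, setting dP/dt = 0 with P > 0 fixes V* = (predator death rate)/(VP coefficient) — independent of the other coefficients.
With the change, V* = 2.2/0.009 = 244; it rises from 88.9.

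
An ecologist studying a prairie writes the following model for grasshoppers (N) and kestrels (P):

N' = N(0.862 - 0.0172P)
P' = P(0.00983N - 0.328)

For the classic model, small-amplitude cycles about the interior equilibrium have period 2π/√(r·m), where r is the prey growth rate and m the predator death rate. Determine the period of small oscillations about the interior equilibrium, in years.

T ≈ 11.8 years

Here r = 0.862 and m = 0.328, so r·m = 0.283.
ω = √0.283 = 0.532 per year, hence T = 2π/ω ≈ 11.8 years.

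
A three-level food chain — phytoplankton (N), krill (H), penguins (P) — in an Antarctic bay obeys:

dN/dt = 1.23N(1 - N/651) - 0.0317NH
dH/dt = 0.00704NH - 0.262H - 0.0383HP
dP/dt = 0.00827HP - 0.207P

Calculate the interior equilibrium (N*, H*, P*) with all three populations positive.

N* ≈ 231, H* ≈ 25, P* ≈ 35.6

From dP/dt = 0: 0.00827H* = 0.207, so H* = 25.
From dN/dt = 0: 1.23(1 - N*/651) = 0.0317·25, giving N* = 651·(1 - 0.645) = 231.
From dH/dt = 0: 0.00704·231 - 0.262 = 0.0383P*, so P* = 1.36/0.0383 = 35.6.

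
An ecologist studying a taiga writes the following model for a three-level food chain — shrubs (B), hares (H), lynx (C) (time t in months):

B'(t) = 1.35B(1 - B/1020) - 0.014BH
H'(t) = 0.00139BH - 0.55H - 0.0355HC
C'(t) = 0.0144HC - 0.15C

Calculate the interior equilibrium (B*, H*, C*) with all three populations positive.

From dC/dt = 0: 0.0144H* = 0.15, so H* = 10.4.
From dB/dt = 0: 1.35(1 - B*/1020) = 0.014·10.4, giving B* = 1020·(1 - 0.108) = 910.
From dH/dt = 0: 0.00139·910 - 0.55 = 0.0355C*, so C* = 0.715/0.0355 = 20.1.

B* ≈ 910, H* ≈ 10.4, C* ≈ 20.1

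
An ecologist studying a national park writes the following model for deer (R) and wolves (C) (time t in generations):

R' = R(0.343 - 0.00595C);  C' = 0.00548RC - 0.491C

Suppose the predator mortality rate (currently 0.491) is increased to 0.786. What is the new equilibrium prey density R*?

At the interior fixed point, setting dC/dt = 0 with C > 0 fixes R* = (predator death rate)/(RC coefficient) — independent of the other coefficients.
With the change, R* = 0.786/0.00548 = 143; it rises from 89.6.

R* ≈ 143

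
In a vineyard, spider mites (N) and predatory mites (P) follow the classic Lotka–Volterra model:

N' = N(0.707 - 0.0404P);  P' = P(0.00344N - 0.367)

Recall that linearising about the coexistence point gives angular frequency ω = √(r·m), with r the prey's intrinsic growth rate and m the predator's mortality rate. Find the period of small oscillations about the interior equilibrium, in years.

Here r = 0.707 and m = 0.367, so r·m = 0.259.
ω = √0.259 = 0.509 per year, hence T = 2π/ω ≈ 12.3 years.

T ≈ 12.3 years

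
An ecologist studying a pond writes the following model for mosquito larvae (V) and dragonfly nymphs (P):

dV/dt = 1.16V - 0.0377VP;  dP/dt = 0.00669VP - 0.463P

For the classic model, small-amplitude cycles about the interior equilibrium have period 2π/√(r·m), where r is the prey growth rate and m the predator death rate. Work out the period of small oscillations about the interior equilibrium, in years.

T ≈ 8.57 years

Here r = 1.16 and m = 0.463, so r·m = 0.537.
ω = √0.537 = 0.733 per year, hence T = 2π/ω ≈ 8.57 years.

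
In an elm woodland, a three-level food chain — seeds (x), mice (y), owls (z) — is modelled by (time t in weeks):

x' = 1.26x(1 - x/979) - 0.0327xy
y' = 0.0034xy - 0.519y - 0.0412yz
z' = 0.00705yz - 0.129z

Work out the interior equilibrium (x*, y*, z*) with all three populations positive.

From dz/dt = 0: 0.00705y* = 0.129, so y* = 18.3.
From dx/dt = 0: 1.26(1 - x*/979) = 0.0327·18.3, giving x* = 979·(1 - 0.475) = 514.
From dy/dt = 0: 0.0034·514 - 0.519 = 0.0412z*, so z* = 1.23/0.0412 = 29.8.

x* ≈ 514, y* ≈ 18.3, z* ≈ 29.8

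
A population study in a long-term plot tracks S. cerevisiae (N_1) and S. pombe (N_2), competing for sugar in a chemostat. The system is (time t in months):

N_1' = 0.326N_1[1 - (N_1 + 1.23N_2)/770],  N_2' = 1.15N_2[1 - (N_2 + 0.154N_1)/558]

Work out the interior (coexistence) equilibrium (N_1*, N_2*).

Setting both brackets to zero gives the nullclines N_1 + 1.23N_2 = 770 and 0.154N_1 + N_2 = 558.
Substituting N_2 = 558 - 0.154N_1 into the first: N_1(1 - 1.23·0.154) = 770 - 1.23·558.
So N_1* = 83.7/0.811 = 103, and then N_2* = 558 - 0.154·103 = 542.

N_1* ≈ 103, N_2* ≈ 542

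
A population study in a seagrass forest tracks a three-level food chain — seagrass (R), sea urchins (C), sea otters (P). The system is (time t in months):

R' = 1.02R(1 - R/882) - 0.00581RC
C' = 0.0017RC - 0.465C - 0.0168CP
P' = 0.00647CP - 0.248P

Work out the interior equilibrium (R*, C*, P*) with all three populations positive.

R* ≈ 689, C* ≈ 38.3, P* ≈ 42.1

From dP/dt = 0: 0.00647C* = 0.248, so C* = 38.3.
From dR/dt = 0: 1.02(1 - R*/882) = 0.00581·38.3, giving R* = 882·(1 - 0.218) = 689.
From dC/dt = 0: 0.0017·689 - 0.465 = 0.0168P*, so P* = 0.707/0.0168 = 42.1.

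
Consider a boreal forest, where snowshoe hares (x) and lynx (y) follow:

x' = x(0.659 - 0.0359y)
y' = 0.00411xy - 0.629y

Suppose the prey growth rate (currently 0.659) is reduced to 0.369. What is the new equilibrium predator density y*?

At the interior fixed point, setting dx/dt = 0 with x > 0 fixes y* = (prey growth rate)/(xy coefficient) — independent of the other coefficients.
With the change, y* = 0.369/0.0359 = 10.3; it falls from 18.4.

y* ≈ 10.3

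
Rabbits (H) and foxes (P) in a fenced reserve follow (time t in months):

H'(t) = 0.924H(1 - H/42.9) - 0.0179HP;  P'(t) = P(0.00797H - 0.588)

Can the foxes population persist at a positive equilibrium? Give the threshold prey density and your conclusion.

Threshold H = 73.8; K < 73.8, so no, the predator goes extinct.

The predator equation gives dP/dt > 0 only when H > 0.588/0.00797 = 73.8.
Without the predator, H → K = 42.9. Since 42.9 < 73.8, the predator cannot invade.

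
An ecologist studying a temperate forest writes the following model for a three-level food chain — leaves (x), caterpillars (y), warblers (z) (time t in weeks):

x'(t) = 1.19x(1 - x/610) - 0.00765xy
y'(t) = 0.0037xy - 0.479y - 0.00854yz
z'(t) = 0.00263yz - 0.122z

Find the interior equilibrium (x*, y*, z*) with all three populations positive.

x* ≈ 428, y* ≈ 46.4, z* ≈ 129

From dz/dt = 0: 0.00263y* = 0.122, so y* = 46.4.
From dx/dt = 0: 1.19(1 - x*/610) = 0.00765·46.4, giving x* = 610·(1 - 0.298) = 428.
From dy/dt = 0: 0.0037·428 - 0.479 = 0.00854z*, so z* = 1.1/0.00854 = 129.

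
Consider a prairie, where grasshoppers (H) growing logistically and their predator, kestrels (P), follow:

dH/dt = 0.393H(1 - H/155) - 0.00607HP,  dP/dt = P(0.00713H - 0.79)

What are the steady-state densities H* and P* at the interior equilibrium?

From dP/dt = 0 with P > 0: 0.00713H* = 0.79, so H* = 111.
Substitute into dH/dt = 0: 0.393(1 - 111/155) = 0.00607P*.
The bracket is 0.285, giving P* = 0.112/0.00607 = 18.5.

H* ≈ 111, P* ≈ 18.5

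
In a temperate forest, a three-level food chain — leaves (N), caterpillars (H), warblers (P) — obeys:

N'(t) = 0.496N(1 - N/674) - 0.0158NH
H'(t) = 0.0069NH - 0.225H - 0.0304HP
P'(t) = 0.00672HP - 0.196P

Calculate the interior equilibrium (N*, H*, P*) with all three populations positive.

N* ≈ 47.8, H* ≈ 29.2, P* ≈ 3.45

From dP/dt = 0: 0.00672H* = 0.196, so H* = 29.2.
From dN/dt = 0: 0.496(1 - N*/674) = 0.0158·29.2, giving N* = 674·(1 - 0.929) = 47.8.
From dH/dt = 0: 0.0069·47.8 - 0.225 = 0.0304P*, so P* = 0.105/0.0304 = 3.45.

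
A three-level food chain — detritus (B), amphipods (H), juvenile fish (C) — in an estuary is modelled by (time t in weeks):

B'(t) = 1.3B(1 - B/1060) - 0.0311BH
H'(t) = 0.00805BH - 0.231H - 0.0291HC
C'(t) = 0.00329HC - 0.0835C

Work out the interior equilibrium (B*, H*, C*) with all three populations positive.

From dC/dt = 0: 0.00329H* = 0.0835, so H* = 25.4.
From dB/dt = 0: 1.3(1 - B*/1060) = 0.0311·25.4, giving B* = 1060·(1 - 0.607) = 416.
From dH/dt = 0: 0.00805·416 - 0.231 = 0.0291C*, so C* = 3.12/0.0291 = 107.

B* ≈ 416, H* ≈ 25.4, C* ≈ 107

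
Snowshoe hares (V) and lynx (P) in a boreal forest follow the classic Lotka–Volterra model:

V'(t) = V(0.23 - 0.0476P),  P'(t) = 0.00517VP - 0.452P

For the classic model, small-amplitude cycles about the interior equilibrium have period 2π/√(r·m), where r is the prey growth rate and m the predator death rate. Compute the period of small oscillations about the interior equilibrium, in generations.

Here r = 0.23 and m = 0.452, so r·m = 0.104.
ω = √0.104 = 0.322 per generation, hence T = 2π/ω ≈ 19.5 generations.

T ≈ 19.5 generations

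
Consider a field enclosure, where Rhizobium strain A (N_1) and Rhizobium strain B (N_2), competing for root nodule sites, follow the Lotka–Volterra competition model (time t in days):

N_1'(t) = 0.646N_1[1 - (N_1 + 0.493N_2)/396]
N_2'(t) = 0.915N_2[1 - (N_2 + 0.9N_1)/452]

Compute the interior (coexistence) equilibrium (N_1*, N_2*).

Setting both brackets to zero gives the nullclines N_1 + 0.493N_2 = 396 and 0.9N_1 + N_2 = 452.
Substituting N_2 = 452 - 0.9N_1 into the first: N_1(1 - 0.493·0.9) = 396 - 0.493·452.
So N_1* = 173/0.556 = 311, and then N_2* = 452 - 0.9·311 = 172.

N_1* ≈ 311, N_2* ≈ 172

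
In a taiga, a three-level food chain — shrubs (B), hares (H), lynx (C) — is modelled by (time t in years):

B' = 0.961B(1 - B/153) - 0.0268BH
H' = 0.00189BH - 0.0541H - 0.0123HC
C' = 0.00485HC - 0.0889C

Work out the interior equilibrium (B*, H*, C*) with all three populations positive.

B* ≈ 74.8, H* ≈ 18.3, C* ≈ 7.09

From dC/dt = 0: 0.00485H* = 0.0889, so H* = 18.3.
From dB/dt = 0: 0.961(1 - B*/153) = 0.0268·18.3, giving B* = 153·(1 - 0.511) = 74.8.
From dH/dt = 0: 0.00189·74.8 - 0.0541 = 0.0123C*, so C* = 0.0873/0.0123 = 7.09.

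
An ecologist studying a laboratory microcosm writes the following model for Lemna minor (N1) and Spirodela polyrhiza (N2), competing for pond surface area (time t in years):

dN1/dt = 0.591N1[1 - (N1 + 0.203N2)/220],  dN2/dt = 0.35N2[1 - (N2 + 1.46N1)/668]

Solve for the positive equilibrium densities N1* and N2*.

Setting both brackets to zero gives the nullclines N1 + 0.203N2 = 220 and 1.46N1 + N2 = 668.
Substituting N2 = 668 - 1.46N1 into the first: N1(1 - 0.203·1.46) = 220 - 0.203·668.
So N1* = 84.4/0.704 = 120, and then N2* = 668 - 1.46·120 = 493.

N1* ≈ 120, N2* ≈ 493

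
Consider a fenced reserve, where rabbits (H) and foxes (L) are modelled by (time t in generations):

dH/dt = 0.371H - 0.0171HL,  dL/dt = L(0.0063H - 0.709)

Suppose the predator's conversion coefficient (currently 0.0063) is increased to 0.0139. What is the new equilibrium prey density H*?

At the interior fixed point, setting dL/dt = 0 with L > 0 fixes H* = (predator death rate)/(HL coefficient) — independent of the other coefficients.
With the change, H* = 0.709/0.0139 = 51; it falls from 113.

H* ≈ 51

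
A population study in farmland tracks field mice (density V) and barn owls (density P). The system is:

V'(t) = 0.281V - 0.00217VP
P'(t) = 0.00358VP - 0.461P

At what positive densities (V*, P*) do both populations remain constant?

Set dP/dt = 0 with P > 0: 0.00358V - 0.461 = 0, so V* = 0.461/0.00358 = 129.
Set dV/dt = 0 with V > 0: 0.281 - 0.00217P = 0, so P* = 0.281/0.00217 = 129.

V* ≈ 129, P* ≈ 129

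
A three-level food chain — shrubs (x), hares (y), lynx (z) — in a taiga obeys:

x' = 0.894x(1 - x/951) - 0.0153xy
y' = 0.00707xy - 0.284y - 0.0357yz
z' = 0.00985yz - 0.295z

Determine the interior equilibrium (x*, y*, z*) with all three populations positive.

x* ≈ 464, y* ≈ 29.9, z* ≈ 83.8

From dz/dt = 0: 0.00985y* = 0.295, so y* = 29.9.
From dx/dt = 0: 0.894(1 - x*/951) = 0.0153·29.9, giving x* = 951·(1 - 0.513) = 464.
From dy/dt = 0: 0.00707·464 - 0.284 = 0.0357z*, so z* = 2.99/0.0357 = 83.8.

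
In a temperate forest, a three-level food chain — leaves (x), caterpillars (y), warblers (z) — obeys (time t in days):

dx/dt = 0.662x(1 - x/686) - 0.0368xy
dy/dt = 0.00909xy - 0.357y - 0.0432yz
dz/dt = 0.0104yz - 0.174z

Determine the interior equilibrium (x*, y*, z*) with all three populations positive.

From dz/dt = 0: 0.0104y* = 0.174, so y* = 16.7.
From dx/dt = 0: 0.662(1 - x*/686) = 0.0368·16.7, giving x* = 686·(1 - 0.93) = 48.
From dy/dt = 0: 0.00909·48 - 0.357 = 0.0432z*, so z* = 0.0792/0.0432 = 1.83.

x* ≈ 48, y* ≈ 16.7, z* ≈ 1.83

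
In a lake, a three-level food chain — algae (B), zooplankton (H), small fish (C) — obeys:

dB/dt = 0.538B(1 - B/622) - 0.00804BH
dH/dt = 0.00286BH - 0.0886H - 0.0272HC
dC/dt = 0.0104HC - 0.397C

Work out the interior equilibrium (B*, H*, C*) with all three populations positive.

From dC/dt = 0: 0.0104H* = 0.397, so H* = 38.2.
From dB/dt = 0: 0.538(1 - B*/622) = 0.00804·38.2, giving B* = 622·(1 - 0.57) = 267.
From dH/dt = 0: 0.00286·267 - 0.0886 = 0.0272C*, so C* = 0.676/0.0272 = 24.8.

B* ≈ 267, H* ≈ 38.2, C* ≈ 24.8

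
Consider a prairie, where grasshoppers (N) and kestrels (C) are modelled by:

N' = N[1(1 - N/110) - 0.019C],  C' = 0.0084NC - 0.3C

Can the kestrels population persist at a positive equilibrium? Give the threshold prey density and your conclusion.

The predator equation gives dC/dt > 0 only when N > 0.3/0.0084 = 35.7.
Without the predator, N → K = 110. Since 110 > 35.7, the predator can invade and persist.

Threshold N = 35.7; K > 35.7, so yes, the predator persists.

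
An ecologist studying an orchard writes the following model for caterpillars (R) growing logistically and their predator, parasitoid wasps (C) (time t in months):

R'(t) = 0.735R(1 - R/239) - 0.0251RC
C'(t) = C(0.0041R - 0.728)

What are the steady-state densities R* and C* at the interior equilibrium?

R* ≈ 178, C* ≈ 7.53

From dC/dt = 0 with C > 0: 0.0041R* = 0.728, so R* = 178.
Substitute into dR/dt = 0: 0.735(1 - 178/239) = 0.0251C*.
The bracket is 0.257, giving C* = 0.189/0.0251 = 7.53.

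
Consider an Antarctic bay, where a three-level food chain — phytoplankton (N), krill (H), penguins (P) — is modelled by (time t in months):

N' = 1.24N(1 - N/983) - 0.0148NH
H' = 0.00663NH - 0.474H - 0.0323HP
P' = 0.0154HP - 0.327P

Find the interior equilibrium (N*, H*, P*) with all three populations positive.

From dP/dt = 0: 0.0154H* = 0.327, so H* = 21.2.
From dN/dt = 0: 1.24(1 - N*/983) = 0.0148·21.2, giving N* = 983·(1 - 0.253) = 734.
From dH/dt = 0: 0.00663·734 - 0.474 = 0.0323P*, so P* = 4.39/0.0323 = 136.

N* ≈ 734, H* ≈ 21.2, P* ≈ 136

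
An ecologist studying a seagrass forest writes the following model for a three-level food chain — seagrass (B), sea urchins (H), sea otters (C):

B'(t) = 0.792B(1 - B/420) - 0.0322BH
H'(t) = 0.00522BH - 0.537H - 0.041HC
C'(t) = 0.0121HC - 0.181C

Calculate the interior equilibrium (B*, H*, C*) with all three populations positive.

From dC/dt = 0: 0.0121H* = 0.181, so H* = 15.
From dB/dt = 0: 0.792(1 - B*/420) = 0.0322·15, giving B* = 420·(1 - 0.608) = 165.
From dH/dt = 0: 0.00522·165 - 0.537 = 0.041C*, so C* = 0.322/0.041 = 7.85.

B* ≈ 165, H* ≈ 15, C* ≈ 7.85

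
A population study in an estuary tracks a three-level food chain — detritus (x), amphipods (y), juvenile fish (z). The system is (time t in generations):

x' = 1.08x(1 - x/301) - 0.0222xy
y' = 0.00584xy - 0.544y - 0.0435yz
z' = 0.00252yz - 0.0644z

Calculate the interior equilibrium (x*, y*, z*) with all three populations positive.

x* ≈ 143, y* ≈ 25.6, z* ≈ 6.68

From dz/dt = 0: 0.00252y* = 0.0644, so y* = 25.6.
From dx/dt = 0: 1.08(1 - x*/301) = 0.0222·25.6, giving x* = 301·(1 - 0.525) = 143.
From dy/dt = 0: 0.00584·143 - 0.544 = 0.0435z*, so z* = 0.29/0.0435 = 6.68.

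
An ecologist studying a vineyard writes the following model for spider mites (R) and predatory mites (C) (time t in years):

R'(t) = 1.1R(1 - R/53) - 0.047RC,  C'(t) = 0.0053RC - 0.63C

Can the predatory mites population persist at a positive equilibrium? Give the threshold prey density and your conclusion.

The predator equation gives dC/dt > 0 only when R > 0.63/0.0053 = 119.
Without the predator, R → K = 53. Since 53 < 119, the predator cannot invade.

Threshold R = 119; K < 119, so no, the predator goes extinct.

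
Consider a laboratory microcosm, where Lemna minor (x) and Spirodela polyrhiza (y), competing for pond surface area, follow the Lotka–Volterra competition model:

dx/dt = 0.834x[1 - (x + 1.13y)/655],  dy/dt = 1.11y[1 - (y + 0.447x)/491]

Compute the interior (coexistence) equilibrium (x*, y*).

Setting both brackets to zero gives the nullclines x + 1.13y = 655 and 0.447x + y = 491.
Substituting y = 491 - 0.447x into the first: x(1 - 1.13·0.447) = 655 - 1.13·491.
So x* = 100/0.495 = 202, and then y* = 491 - 0.447·202 = 401.

x* ≈ 202, y* ≈ 401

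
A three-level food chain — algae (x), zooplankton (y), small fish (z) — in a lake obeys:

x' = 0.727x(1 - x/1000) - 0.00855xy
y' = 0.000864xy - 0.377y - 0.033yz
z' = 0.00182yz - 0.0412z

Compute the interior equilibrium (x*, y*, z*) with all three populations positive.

From dz/dt = 0: 0.00182y* = 0.0412, so y* = 22.6.
From dx/dt = 0: 0.727(1 - x*/1000) = 0.00855·22.6, giving x* = 1000·(1 - 0.266) = 734.
From dy/dt = 0: 0.000864·734 - 0.377 = 0.033z*, so z* = 0.257/0.033 = 7.79.

x* ≈ 734, y* ≈ 22.6, z* ≈ 7.79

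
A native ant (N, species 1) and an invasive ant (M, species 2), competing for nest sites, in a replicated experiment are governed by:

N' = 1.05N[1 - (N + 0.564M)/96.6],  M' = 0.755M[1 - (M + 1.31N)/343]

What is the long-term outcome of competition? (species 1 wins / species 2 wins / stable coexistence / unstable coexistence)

Compare the nullcline intercepts: K1/α12 = 96.6/0.564 = 171 < K2 = 343; K2/α21 = 343/1.31 = 262 > K1 = 96.6.
Since the inequalities point opposite ways, species 2 can invade but species 1 cannot.

species 2 excludes species 1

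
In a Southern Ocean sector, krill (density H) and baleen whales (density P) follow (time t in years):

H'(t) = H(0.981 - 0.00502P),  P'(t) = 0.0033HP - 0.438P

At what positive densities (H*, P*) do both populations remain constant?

H* ≈ 133, P* ≈ 195

Set dP/dt = 0 with P > 0: 0.0033H - 0.438 = 0, so H* = 0.438/0.0033 = 133.
Set dH/dt = 0 with H > 0: 0.981 - 0.00502P = 0, so P* = 0.981/0.00502 = 195.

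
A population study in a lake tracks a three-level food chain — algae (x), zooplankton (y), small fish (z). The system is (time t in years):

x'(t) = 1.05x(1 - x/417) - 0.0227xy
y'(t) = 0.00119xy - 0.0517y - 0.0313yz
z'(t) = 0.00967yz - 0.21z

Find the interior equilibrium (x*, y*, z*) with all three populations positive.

From dz/dt = 0: 0.00967y* = 0.21, so y* = 21.7.
From dx/dt = 0: 1.05(1 - x*/417) = 0.0227·21.7, giving x* = 417·(1 - 0.469) = 221.
From dy/dt = 0: 0.00119·221 - 0.0517 = 0.0313z*, so z* = 0.212/0.0313 = 6.76.

x* ≈ 221, y* ≈ 21.7, z* ≈ 6.76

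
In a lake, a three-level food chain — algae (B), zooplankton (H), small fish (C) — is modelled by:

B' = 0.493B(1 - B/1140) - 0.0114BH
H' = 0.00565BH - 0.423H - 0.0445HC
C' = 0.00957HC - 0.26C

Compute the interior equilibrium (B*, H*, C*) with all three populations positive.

From dC/dt = 0: 0.00957H* = 0.26, so H* = 27.2.
From dB/dt = 0: 0.493(1 - B*/1140) = 0.0114·27.2, giving B* = 1140·(1 - 0.628) = 424.
From dH/dt = 0: 0.00565·424 - 0.423 = 0.0445C*, so C* = 1.97/0.0445 = 44.3.

B* ≈ 424, H* ≈ 27.2, C* ≈ 44.3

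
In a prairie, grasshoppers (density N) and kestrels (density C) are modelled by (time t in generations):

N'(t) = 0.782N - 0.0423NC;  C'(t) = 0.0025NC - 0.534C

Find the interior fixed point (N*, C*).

N* ≈ 214, C* ≈ 18.5

Set dC/dt = 0 with C > 0: 0.0025N - 0.534 = 0, so N* = 0.534/0.0025 = 214.
Set dN/dt = 0 with N > 0: 0.782 - 0.0423C = 0, so C* = 0.782/0.0423 = 18.5.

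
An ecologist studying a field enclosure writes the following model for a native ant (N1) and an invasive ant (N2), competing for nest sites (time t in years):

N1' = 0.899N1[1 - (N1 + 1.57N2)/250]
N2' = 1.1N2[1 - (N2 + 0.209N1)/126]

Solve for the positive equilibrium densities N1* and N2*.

Setting both brackets to zero gives the nullclines N1 + 1.57N2 = 250 and 0.209N1 + N2 = 126.
Substituting N2 = 126 - 0.209N1 into the first: N1(1 - 1.57·0.209) = 250 - 1.57·126.
So N1* = 52.2/0.672 = 77.7, and then N2* = 126 - 0.209·77.7 = 110.

N1* ≈ 77.7, N2* ≈ 110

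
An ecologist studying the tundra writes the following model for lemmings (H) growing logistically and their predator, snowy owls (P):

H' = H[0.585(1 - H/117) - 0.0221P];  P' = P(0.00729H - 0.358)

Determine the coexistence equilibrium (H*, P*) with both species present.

From dP/dt = 0 with P > 0: 0.00729H* = 0.358, so H* = 49.1.
Substitute into dH/dt = 0: 0.585(1 - 49.1/117) = 0.0221P*.
The bracket is 0.58, giving P* = 0.339/0.0221 = 15.4.

H* ≈ 49.1, P* ≈ 15.4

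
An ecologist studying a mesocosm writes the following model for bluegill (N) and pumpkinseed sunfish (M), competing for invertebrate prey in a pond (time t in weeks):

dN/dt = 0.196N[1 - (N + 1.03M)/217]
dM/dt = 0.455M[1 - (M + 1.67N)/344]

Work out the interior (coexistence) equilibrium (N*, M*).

N* ≈ 191, M* ≈ 25.5

Setting both brackets to zero gives the nullclines N + 1.03M = 217 and 1.67N + M = 344.
Substituting M = 344 - 1.67N into the first: N(1 - 1.03·1.67) = 217 - 1.03·344.
So N* = -137/-0.72 = 191, and then M* = 344 - 1.67·191 = 25.5.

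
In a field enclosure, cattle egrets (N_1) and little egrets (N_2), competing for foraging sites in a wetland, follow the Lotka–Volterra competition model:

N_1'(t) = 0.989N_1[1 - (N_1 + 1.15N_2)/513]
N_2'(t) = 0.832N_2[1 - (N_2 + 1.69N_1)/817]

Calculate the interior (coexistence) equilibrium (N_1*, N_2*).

Setting both brackets to zero gives the nullclines N_1 + 1.15N_2 = 513 and 1.69N_1 + N_2 = 817.
Substituting N_2 = 817 - 1.69N_1 into the first: N_1(1 - 1.15·1.69) = 513 - 1.15·817.
So N_1* = -427/-0.943 = 452, and then N_2* = 817 - 1.69·452 = 53.

N_1* ≈ 452, N_2* ≈ 53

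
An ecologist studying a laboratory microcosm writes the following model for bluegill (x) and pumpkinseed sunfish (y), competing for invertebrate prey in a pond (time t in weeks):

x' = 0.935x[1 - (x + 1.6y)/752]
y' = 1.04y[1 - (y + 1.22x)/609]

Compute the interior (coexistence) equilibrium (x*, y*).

Setting both brackets to zero gives the nullclines x + 1.6y = 752 and 1.22x + y = 609.
Substituting y = 609 - 1.22x into the first: x(1 - 1.6·1.22) = 752 - 1.6·609.
So x* = -222/-0.952 = 234, and then y* = 609 - 1.22·234 = 324.

x* ≈ 234, y* ≈ 324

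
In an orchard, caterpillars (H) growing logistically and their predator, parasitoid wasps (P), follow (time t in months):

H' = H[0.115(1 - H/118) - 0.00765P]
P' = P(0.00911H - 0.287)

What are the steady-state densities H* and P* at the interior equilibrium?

H* ≈ 31.5, P* ≈ 11

From dP/dt = 0 with P > 0: 0.00911H* = 0.287, so H* = 31.5.
Substitute into dH/dt = 0: 0.115(1 - 31.5/118) = 0.00765P*.
The bracket is 0.733, giving P* = 0.0843/0.00765 = 11.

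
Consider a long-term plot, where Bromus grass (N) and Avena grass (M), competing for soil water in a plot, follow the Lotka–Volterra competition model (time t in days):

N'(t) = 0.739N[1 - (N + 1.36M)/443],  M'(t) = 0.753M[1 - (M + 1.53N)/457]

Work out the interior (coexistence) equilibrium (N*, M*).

N* ≈ 165, M* ≈ 204

Setting both brackets to zero gives the nullclines N + 1.36M = 443 and 1.53N + M = 457.
Substituting M = 457 - 1.53N into the first: N(1 - 1.36·1.53) = 443 - 1.36·457.
So N* = -179/-1.08 = 165, and then M* = 457 - 1.53·165 = 204.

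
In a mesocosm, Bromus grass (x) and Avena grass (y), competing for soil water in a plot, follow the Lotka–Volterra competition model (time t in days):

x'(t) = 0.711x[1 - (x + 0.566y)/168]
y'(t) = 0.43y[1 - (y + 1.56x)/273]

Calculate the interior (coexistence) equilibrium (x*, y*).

x* ≈ 115, y* ≈ 93.3

Setting both brackets to zero gives the nullclines x + 0.566y = 168 and 1.56x + y = 273.
Substituting y = 273 - 1.56x into the first: x(1 - 0.566·1.56) = 168 - 0.566·273.
So x* = 13.5/0.117 = 115, and then y* = 273 - 1.56·115 = 93.3.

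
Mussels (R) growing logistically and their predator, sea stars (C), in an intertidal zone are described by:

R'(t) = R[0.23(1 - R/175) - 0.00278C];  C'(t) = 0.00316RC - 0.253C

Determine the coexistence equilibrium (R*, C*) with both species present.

From dC/dt = 0 with C > 0: 0.00316R* = 0.253, so R* = 80.1.
Substitute into dR/dt = 0: 0.23(1 - 80.1/175) = 0.00278C*.
The bracket is 0.542, giving C* = 0.125/0.00278 = 44.9.

R* ≈ 80.1, C* ≈ 44.9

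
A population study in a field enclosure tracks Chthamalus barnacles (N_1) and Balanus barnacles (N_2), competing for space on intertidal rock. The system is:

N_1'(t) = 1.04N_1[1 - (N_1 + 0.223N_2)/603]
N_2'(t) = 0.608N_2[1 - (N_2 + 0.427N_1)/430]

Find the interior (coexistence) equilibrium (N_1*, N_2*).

N_1* ≈ 560, N_2* ≈ 191

Setting both brackets to zero gives the nullclines N_1 + 0.223N_2 = 603 and 0.427N_1 + N_2 = 430.
Substituting N_2 = 430 - 0.427N_1 into the first: N_1(1 - 0.223·0.427) = 603 - 0.223·430.
So N_1* = 507/0.905 = 560, and then N_2* = 430 - 0.427·560 = 191.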